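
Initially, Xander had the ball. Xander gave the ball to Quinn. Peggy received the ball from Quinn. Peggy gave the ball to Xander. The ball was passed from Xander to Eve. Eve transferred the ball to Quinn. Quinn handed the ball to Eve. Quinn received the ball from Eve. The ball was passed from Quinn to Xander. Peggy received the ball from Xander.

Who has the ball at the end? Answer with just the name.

Answer: Peggy

Derivation:
Tracking the ball through each event:
Start: Xander has the ball.
After event 1: Quinn has the ball.
After event 2: Peggy has the ball.
After event 3: Xander has the ball.
After event 4: Eve has the ball.
After event 5: Quinn has the ball.
After event 6: Eve has the ball.
After event 7: Quinn has the ball.
After event 8: Xander has the ball.
After event 9: Peggy has the ball.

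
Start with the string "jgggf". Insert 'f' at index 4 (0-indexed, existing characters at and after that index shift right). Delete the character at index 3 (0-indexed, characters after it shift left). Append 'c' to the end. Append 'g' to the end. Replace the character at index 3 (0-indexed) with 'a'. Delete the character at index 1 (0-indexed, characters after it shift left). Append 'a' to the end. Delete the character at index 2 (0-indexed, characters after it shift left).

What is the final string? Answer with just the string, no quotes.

Answer: jgfcga

Derivation:
Applying each edit step by step:
Start: "jgggf"
Op 1 (insert 'f' at idx 4): "jgggf" -> "jgggff"
Op 2 (delete idx 3 = 'g'): "jgggff" -> "jggff"
Op 3 (append 'c'): "jggff" -> "jggffc"
Op 4 (append 'g'): "jggffc" -> "jggffcg"
Op 5 (replace idx 3: 'f' -> 'a'): "jggffcg" -> "jggafcg"
Op 6 (delete idx 1 = 'g'): "jggafcg" -> "jgafcg"
Op 7 (append 'a'): "jgafcg" -> "jgafcga"
Op 8 (delete idx 2 = 'a'): "jgafcga" -> "jgfcga"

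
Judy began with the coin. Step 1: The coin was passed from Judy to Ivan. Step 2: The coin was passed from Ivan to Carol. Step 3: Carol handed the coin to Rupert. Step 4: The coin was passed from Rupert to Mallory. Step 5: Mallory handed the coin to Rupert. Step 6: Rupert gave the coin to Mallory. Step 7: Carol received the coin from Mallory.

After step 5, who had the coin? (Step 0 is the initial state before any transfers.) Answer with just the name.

Tracking the coin holder through step 5:
After step 0 (start): Judy
After step 1: Ivan
After step 2: Carol
After step 3: Rupert
After step 4: Mallory
After step 5: Rupert

At step 5, the holder is Rupert.

Answer: Rupert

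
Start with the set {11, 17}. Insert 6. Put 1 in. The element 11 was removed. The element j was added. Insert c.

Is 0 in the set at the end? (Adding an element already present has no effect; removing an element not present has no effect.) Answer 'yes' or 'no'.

Answer: no

Derivation:
Tracking the set through each operation:
Start: {11, 17}
Event 1 (add 6): added. Set: {11, 17, 6}
Event 2 (add 1): added. Set: {1, 11, 17, 6}
Event 3 (remove 11): removed. Set: {1, 17, 6}
Event 4 (add j): added. Set: {1, 17, 6, j}
Event 5 (add c): added. Set: {1, 17, 6, c, j}

Final set: {1, 17, 6, c, j} (size 5)
0 is NOT in the final set.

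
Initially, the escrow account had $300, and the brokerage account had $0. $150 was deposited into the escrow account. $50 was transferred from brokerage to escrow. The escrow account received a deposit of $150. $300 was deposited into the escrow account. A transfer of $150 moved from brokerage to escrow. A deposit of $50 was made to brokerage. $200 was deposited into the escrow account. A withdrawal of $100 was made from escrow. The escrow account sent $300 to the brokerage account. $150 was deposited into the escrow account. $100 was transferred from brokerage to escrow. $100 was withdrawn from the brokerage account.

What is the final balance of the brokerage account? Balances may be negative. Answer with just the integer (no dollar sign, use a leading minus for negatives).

Answer: -50

Derivation:
Tracking account balances step by step:
Start: escrow=300, brokerage=0
Event 1 (deposit 150 to escrow): escrow: 300 + 150 = 450. Balances: escrow=450, brokerage=0
Event 2 (transfer 50 brokerage -> escrow): brokerage: 0 - 50 = -50, escrow: 450 + 50 = 500. Balances: escrow=500, brokerage=-50
Event 3 (deposit 150 to escrow): escrow: 500 + 150 = 650. Balances: escrow=650, brokerage=-50
Event 4 (deposit 300 to escrow): escrow: 650 + 300 = 950. Balances: escrow=950, brokerage=-50
Event 5 (transfer 150 brokerage -> escrow): brokerage: -50 - 150 = -200, escrow: 950 + 150 = 1100. Balances: escrow=1100, brokerage=-200
Event 6 (deposit 50 to brokerage): brokerage: -200 + 50 = -150. Balances: escrow=1100, brokerage=-150
Event 7 (deposit 200 to escrow): escrow: 1100 + 200 = 1300. Balances: escrow=1300, brokerage=-150
Event 8 (withdraw 100 from escrow): escrow: 1300 - 100 = 1200. Balances: escrow=1200, brokerage=-150
Event 9 (transfer 300 escrow -> brokerage): escrow: 1200 - 300 = 900, brokerage: -150 + 300 = 150. Balances: escrow=900, brokerage=150
Event 10 (deposit 150 to escrow): escrow: 900 + 150 = 1050. Balances: escrow=1050, brokerage=150
Event 11 (transfer 100 brokerage -> escrow): brokerage: 150 - 100 = 50, escrow: 1050 + 100 = 1150. Balances: escrow=1150, brokerage=50
Event 12 (withdraw 100 from brokerage): brokerage: 50 - 100 = -50. Balances: escrow=1150, brokerage=-50

Final balance of brokerage: -50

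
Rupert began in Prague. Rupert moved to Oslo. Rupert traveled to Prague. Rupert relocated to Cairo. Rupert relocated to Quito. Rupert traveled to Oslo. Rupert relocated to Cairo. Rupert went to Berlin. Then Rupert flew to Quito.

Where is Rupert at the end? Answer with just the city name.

Answer: Quito

Derivation:
Tracking Rupert's location:
Start: Rupert is in Prague.
After move 1: Prague -> Oslo. Rupert is in Oslo.
After move 2: Oslo -> Prague. Rupert is in Prague.
After move 3: Prague -> Cairo. Rupert is in Cairo.
After move 4: Cairo -> Quito. Rupert is in Quito.
After move 5: Quito -> Oslo. Rupert is in Oslo.
After move 6: Oslo -> Cairo. Rupert is in Cairo.
After move 7: Cairo -> Berlin. Rupert is in Berlin.
After move 8: Berlin -> Quito. Rupert is in Quito.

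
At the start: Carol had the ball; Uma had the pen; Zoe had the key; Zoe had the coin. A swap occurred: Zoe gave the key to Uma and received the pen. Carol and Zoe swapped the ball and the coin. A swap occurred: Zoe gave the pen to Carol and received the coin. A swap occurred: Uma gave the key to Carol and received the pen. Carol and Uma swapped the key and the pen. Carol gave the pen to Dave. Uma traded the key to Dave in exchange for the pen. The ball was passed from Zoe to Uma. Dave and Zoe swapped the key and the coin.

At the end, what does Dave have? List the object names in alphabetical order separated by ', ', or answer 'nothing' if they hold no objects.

Tracking all object holders:
Start: ball:Carol, pen:Uma, key:Zoe, coin:Zoe
Event 1 (swap key<->pen: now key:Uma, pen:Zoe). State: ball:Carol, pen:Zoe, key:Uma, coin:Zoe
Event 2 (swap ball<->coin: now ball:Zoe, coin:Carol). State: ball:Zoe, pen:Zoe, key:Uma, coin:Carol
Event 3 (swap pen<->coin: now pen:Carol, coin:Zoe). State: ball:Zoe, pen:Carol, key:Uma, coin:Zoe
Event 4 (swap key<->pen: now key:Carol, pen:Uma). State: ball:Zoe, pen:Uma, key:Carol, coin:Zoe
Event 5 (swap key<->pen: now key:Uma, pen:Carol). State: ball:Zoe, pen:Carol, key:Uma, coin:Zoe
Event 6 (give pen: Carol -> Dave). State: ball:Zoe, pen:Dave, key:Uma, coin:Zoe
Event 7 (swap key<->pen: now key:Dave, pen:Uma). State: ball:Zoe, pen:Uma, key:Dave, coin:Zoe
Event 8 (give ball: Zoe -> Uma). State: ball:Uma, pen:Uma, key:Dave, coin:Zoe
Event 9 (swap key<->coin: now key:Zoe, coin:Dave). State: ball:Uma, pen:Uma, key:Zoe, coin:Dave

Final state: ball:Uma, pen:Uma, key:Zoe, coin:Dave
Dave holds: coin.

Answer: coin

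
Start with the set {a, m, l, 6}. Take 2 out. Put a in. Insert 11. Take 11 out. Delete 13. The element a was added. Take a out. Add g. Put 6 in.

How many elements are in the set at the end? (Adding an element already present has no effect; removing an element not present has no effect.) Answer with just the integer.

Answer: 4

Derivation:
Tracking the set through each operation:
Start: {6, a, l, m}
Event 1 (remove 2): not present, no change. Set: {6, a, l, m}
Event 2 (add a): already present, no change. Set: {6, a, l, m}
Event 3 (add 11): added. Set: {11, 6, a, l, m}
Event 4 (remove 11): removed. Set: {6, a, l, m}
Event 5 (remove 13): not present, no change. Set: {6, a, l, m}
Event 6 (add a): already present, no change. Set: {6, a, l, m}
Event 7 (remove a): removed. Set: {6, l, m}
Event 8 (add g): added. Set: {6, g, l, m}
Event 9 (add 6): already present, no change. Set: {6, g, l, m}

Final set: {6, g, l, m} (size 4)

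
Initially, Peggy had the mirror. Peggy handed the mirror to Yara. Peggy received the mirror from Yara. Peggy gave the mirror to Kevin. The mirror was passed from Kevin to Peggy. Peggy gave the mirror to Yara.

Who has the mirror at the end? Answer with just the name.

Answer: Yara

Derivation:
Tracking the mirror through each event:
Start: Peggy has the mirror.
After event 1: Yara has the mirror.
After event 2: Peggy has the mirror.
After event 3: Kevin has the mirror.
After event 4: Peggy has the mirror.
After event 5: Yara has the mirror.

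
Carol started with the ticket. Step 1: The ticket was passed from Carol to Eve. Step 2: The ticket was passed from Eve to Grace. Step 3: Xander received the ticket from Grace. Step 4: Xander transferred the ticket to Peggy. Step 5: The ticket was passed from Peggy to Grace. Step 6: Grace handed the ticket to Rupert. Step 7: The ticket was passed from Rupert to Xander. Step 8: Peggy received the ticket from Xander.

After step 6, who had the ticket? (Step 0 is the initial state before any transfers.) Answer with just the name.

Answer: Rupert

Derivation:
Tracking the ticket holder through step 6:
After step 0 (start): Carol
After step 1: Eve
After step 2: Grace
After step 3: Xander
After step 4: Peggy
After step 5: Grace
After step 6: Rupert

At step 6, the holder is Rupert.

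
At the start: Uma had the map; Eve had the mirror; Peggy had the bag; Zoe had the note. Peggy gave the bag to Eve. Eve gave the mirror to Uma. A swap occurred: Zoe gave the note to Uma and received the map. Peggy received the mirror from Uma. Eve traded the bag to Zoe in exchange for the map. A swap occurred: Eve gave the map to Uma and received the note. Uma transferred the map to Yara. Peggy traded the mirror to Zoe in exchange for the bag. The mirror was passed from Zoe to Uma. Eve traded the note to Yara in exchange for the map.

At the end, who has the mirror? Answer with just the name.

Answer: Uma

Derivation:
Tracking all object holders:
Start: map:Uma, mirror:Eve, bag:Peggy, note:Zoe
Event 1 (give bag: Peggy -> Eve). State: map:Uma, mirror:Eve, bag:Eve, note:Zoe
Event 2 (give mirror: Eve -> Uma). State: map:Uma, mirror:Uma, bag:Eve, note:Zoe
Event 3 (swap note<->map: now note:Uma, map:Zoe). State: map:Zoe, mirror:Uma, bag:Eve, note:Uma
Event 4 (give mirror: Uma -> Peggy). State: map:Zoe, mirror:Peggy, bag:Eve, note:Uma
Event 5 (swap bag<->map: now bag:Zoe, map:Eve). State: map:Eve, mirror:Peggy, bag:Zoe, note:Uma
Event 6 (swap map<->note: now map:Uma, note:Eve). State: map:Uma, mirror:Peggy, bag:Zoe, note:Eve
Event 7 (give map: Uma -> Yara). State: map:Yara, mirror:Peggy, bag:Zoe, note:Eve
Event 8 (swap mirror<->bag: now mirror:Zoe, bag:Peggy). State: map:Yara, mirror:Zoe, bag:Peggy, note:Eve
Event 9 (give mirror: Zoe -> Uma). State: map:Yara, mirror:Uma, bag:Peggy, note:Eve
Event 10 (swap note<->map: now note:Yara, map:Eve). State: map:Eve, mirror:Uma, bag:Peggy, note:Yara

Final state: map:Eve, mirror:Uma, bag:Peggy, note:Yara
The mirror is held by Uma.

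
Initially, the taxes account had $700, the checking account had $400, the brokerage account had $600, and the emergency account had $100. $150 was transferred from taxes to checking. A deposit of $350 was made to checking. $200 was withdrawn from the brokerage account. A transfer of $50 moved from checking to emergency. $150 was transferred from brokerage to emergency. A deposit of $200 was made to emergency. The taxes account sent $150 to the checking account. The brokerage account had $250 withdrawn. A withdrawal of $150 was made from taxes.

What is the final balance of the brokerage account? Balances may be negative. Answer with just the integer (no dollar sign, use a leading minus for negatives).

Answer: 0

Derivation:
Tracking account balances step by step:
Start: taxes=700, checking=400, brokerage=600, emergency=100
Event 1 (transfer 150 taxes -> checking): taxes: 700 - 150 = 550, checking: 400 + 150 = 550. Balances: taxes=550, checking=550, brokerage=600, emergency=100
Event 2 (deposit 350 to checking): checking: 550 + 350 = 900. Balances: taxes=550, checking=900, brokerage=600, emergency=100
Event 3 (withdraw 200 from brokerage): brokerage: 600 - 200 = 400. Balances: taxes=550, checking=900, brokerage=400, emergency=100
Event 4 (transfer 50 checking -> emergency): checking: 900 - 50 = 850, emergency: 100 + 50 = 150. Balances: taxes=550, checking=850, brokerage=400, emergency=150
Event 5 (transfer 150 brokerage -> emergency): brokerage: 400 - 150 = 250, emergency: 150 + 150 = 300. Balances: taxes=550, checking=850, brokerage=250, emergency=300
Event 6 (deposit 200 to emergency): emergency: 300 + 200 = 500. Balances: taxes=550, checking=850, brokerage=250, emergency=500
Event 7 (transfer 150 taxes -> checking): taxes: 550 - 150 = 400, checking: 850 + 150 = 1000. Balances: taxes=400, checking=1000, brokerage=250, emergency=500
Event 8 (withdraw 250 from brokerage): brokerage: 250 - 250 = 0. Balances: taxes=400, checking=1000, brokerage=0, emergency=500
Event 9 (withdraw 150 from taxes): taxes: 400 - 150 = 250. Balances: taxes=250, checking=1000, brokerage=0, emergency=500

Final balance of brokerage: 0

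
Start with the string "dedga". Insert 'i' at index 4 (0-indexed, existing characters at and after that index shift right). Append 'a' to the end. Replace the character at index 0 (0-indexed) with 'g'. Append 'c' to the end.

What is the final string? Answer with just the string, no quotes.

Applying each edit step by step:
Start: "dedga"
Op 1 (insert 'i' at idx 4): "dedga" -> "dedgia"
Op 2 (append 'a'): "dedgia" -> "dedgiaa"
Op 3 (replace idx 0: 'd' -> 'g'): "dedgiaa" -> "gedgiaa"
Op 4 (append 'c'): "gedgiaa" -> "gedgiaac"

Answer: gedgiaac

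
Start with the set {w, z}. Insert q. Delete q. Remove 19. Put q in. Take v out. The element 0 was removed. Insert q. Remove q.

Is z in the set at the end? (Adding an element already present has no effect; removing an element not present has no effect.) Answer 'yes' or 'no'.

Tracking the set through each operation:
Start: {w, z}
Event 1 (add q): added. Set: {q, w, z}
Event 2 (remove q): removed. Set: {w, z}
Event 3 (remove 19): not present, no change. Set: {w, z}
Event 4 (add q): added. Set: {q, w, z}
Event 5 (remove v): not present, no change. Set: {q, w, z}
Event 6 (remove 0): not present, no change. Set: {q, w, z}
Event 7 (add q): already present, no change. Set: {q, w, z}
Event 8 (remove q): removed. Set: {w, z}

Final set: {w, z} (size 2)
z is in the final set.

Answer: yes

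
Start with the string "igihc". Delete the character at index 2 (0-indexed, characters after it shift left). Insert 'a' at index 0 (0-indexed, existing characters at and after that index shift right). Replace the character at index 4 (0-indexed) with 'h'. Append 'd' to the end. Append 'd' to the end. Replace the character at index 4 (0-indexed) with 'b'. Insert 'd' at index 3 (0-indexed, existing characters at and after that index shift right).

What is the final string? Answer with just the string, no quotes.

Answer: aigdhbdd

Derivation:
Applying each edit step by step:
Start: "igihc"
Op 1 (delete idx 2 = 'i'): "igihc" -> "ighc"
Op 2 (insert 'a' at idx 0): "ighc" -> "aighc"
Op 3 (replace idx 4: 'c' -> 'h'): "aighc" -> "aighh"
Op 4 (append 'd'): "aighh" -> "aighhd"
Op 5 (append 'd'): "aighhd" -> "aighhdd"
Op 6 (replace idx 4: 'h' -> 'b'): "aighhdd" -> "aighbdd"
Op 7 (insert 'd' at idx 3): "aighbdd" -> "aigdhbdd"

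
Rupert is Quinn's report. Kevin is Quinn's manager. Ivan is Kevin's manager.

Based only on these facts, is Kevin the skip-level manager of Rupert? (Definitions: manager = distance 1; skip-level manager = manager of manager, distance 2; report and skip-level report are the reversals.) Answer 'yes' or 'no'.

Answer: yes

Derivation:
Reconstructing the manager chain from the given facts:
  Ivan -> Kevin -> Quinn -> Rupert
(each arrow means 'manager of the next')
Positions in the chain (0 = top):
  position of Ivan: 0
  position of Kevin: 1
  position of Quinn: 2
  position of Rupert: 3

Kevin is at position 1, Rupert is at position 3; signed distance (j - i) = 2.
'skip-level manager' requires j - i = 2. Actual distance is 2, so the relation HOLDS.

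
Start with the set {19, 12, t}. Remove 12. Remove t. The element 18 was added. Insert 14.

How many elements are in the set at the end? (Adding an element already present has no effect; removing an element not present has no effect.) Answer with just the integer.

Answer: 3

Derivation:
Tracking the set through each operation:
Start: {12, 19, t}
Event 1 (remove 12): removed. Set: {19, t}
Event 2 (remove t): removed. Set: {19}
Event 3 (add 18): added. Set: {18, 19}
Event 4 (add 14): added. Set: {14, 18, 19}

Final set: {14, 18, 19} (size 3)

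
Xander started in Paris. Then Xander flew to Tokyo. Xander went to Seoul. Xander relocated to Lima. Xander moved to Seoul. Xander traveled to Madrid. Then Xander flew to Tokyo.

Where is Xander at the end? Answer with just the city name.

Answer: Tokyo

Derivation:
Tracking Xander's location:
Start: Xander is in Paris.
After move 1: Paris -> Tokyo. Xander is in Tokyo.
After move 2: Tokyo -> Seoul. Xander is in Seoul.
After move 3: Seoul -> Lima. Xander is in Lima.
After move 4: Lima -> Seoul. Xander is in Seoul.
After move 5: Seoul -> Madrid. Xander is in Madrid.
After move 6: Madrid -> Tokyo. Xander is in Tokyo.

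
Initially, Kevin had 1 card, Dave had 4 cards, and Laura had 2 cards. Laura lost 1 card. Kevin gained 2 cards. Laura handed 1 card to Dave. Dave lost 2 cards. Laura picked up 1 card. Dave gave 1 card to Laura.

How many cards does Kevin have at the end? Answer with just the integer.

Tracking counts step by step:
Start: Kevin=1, Dave=4, Laura=2
Event 1 (Laura -1): Laura: 2 -> 1. State: Kevin=1, Dave=4, Laura=1
Event 2 (Kevin +2): Kevin: 1 -> 3. State: Kevin=3, Dave=4, Laura=1
Event 3 (Laura -> Dave, 1): Laura: 1 -> 0, Dave: 4 -> 5. State: Kevin=3, Dave=5, Laura=0
Event 4 (Dave -2): Dave: 5 -> 3. State: Kevin=3, Dave=3, Laura=0
Event 5 (Laura +1): Laura: 0 -> 1. State: Kevin=3, Dave=3, Laura=1
Event 6 (Dave -> Laura, 1): Dave: 3 -> 2, Laura: 1 -> 2. State: Kevin=3, Dave=2, Laura=2

Kevin's final count: 3

Answer: 3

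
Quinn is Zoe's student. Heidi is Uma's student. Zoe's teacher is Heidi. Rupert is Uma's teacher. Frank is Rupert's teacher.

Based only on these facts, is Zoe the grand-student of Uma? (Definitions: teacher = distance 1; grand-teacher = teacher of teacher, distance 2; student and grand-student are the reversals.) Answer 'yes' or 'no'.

Answer: yes

Derivation:
Reconstructing the teacher chain from the given facts:
  Frank -> Rupert -> Uma -> Heidi -> Zoe -> Quinn
(each arrow means 'teacher of the next')
Positions in the chain (0 = top):
  position of Frank: 0
  position of Rupert: 1
  position of Uma: 2
  position of Heidi: 3
  position of Zoe: 4
  position of Quinn: 5

Zoe is at position 4, Uma is at position 2; signed distance (j - i) = -2.
'grand-student' requires j - i = -2. Actual distance is -2, so the relation HOLDS.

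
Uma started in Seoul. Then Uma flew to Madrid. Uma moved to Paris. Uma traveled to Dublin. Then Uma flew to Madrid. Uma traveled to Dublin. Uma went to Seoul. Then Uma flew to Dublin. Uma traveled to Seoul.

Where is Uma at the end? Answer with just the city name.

Answer: Seoul

Derivation:
Tracking Uma's location:
Start: Uma is in Seoul.
After move 1: Seoul -> Madrid. Uma is in Madrid.
After move 2: Madrid -> Paris. Uma is in Paris.
After move 3: Paris -> Dublin. Uma is in Dublin.
After move 4: Dublin -> Madrid. Uma is in Madrid.
After move 5: Madrid -> Dublin. Uma is in Dublin.
After move 6: Dublin -> Seoul. Uma is in Seoul.
After move 7: Seoul -> Dublin. Uma is in Dublin.
After move 8: Dublin -> Seoul. Uma is in Seoul.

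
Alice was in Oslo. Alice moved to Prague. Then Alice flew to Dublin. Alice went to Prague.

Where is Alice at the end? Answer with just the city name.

Answer: Prague

Derivation:
Tracking Alice's location:
Start: Alice is in Oslo.
After move 1: Oslo -> Prague. Alice is in Prague.
After move 2: Prague -> Dublin. Alice is in Dublin.
After move 3: Dublin -> Prague. Alice is in Prague.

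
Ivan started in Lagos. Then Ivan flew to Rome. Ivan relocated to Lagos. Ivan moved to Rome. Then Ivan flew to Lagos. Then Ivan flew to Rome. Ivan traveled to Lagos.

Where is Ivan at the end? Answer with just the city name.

Tracking Ivan's location:
Start: Ivan is in Lagos.
After move 1: Lagos -> Rome. Ivan is in Rome.
After move 2: Rome -> Lagos. Ivan is in Lagos.
After move 3: Lagos -> Rome. Ivan is in Rome.
After move 4: Rome -> Lagos. Ivan is in Lagos.
After move 5: Lagos -> Rome. Ivan is in Rome.
After move 6: Rome -> Lagos. Ivan is in Lagos.

Answer: Lagos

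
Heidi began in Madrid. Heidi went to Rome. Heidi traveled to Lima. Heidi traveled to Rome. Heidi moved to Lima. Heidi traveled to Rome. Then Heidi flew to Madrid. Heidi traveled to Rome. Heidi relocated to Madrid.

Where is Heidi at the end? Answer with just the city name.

Tracking Heidi's location:
Start: Heidi is in Madrid.
After move 1: Madrid -> Rome. Heidi is in Rome.
After move 2: Rome -> Lima. Heidi is in Lima.
After move 3: Lima -> Rome. Heidi is in Rome.
After move 4: Rome -> Lima. Heidi is in Lima.
After move 5: Lima -> Rome. Heidi is in Rome.
After move 6: Rome -> Madrid. Heidi is in Madrid.
After move 7: Madrid -> Rome. Heidi is in Rome.
After move 8: Rome -> Madrid. Heidi is in Madrid.

Answer: Madrid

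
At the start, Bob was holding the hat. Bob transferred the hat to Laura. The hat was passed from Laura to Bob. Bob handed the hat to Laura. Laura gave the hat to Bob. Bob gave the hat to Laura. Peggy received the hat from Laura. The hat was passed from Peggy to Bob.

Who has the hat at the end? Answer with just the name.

Answer: Bob

Derivation:
Tracking the hat through each event:
Start: Bob has the hat.
After event 1: Laura has the hat.
After event 2: Bob has the hat.
After event 3: Laura has the hat.
After event 4: Bob has the hat.
After event 5: Laura has the hat.
After event 6: Peggy has the hat.
After event 7: Bob has the hat.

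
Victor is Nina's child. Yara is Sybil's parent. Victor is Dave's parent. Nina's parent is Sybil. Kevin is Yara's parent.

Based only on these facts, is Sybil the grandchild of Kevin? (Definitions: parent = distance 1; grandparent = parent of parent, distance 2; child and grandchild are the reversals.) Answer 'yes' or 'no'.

Answer: yes

Derivation:
Reconstructing the parent chain from the given facts:
  Kevin -> Yara -> Sybil -> Nina -> Victor -> Dave
(each arrow means 'parent of the next')
Positions in the chain (0 = top):
  position of Kevin: 0
  position of Yara: 1
  position of Sybil: 2
  position of Nina: 3
  position of Victor: 4
  position of Dave: 5

Sybil is at position 2, Kevin is at position 0; signed distance (j - i) = -2.
'grandchild' requires j - i = -2. Actual distance is -2, so the relation HOLDS.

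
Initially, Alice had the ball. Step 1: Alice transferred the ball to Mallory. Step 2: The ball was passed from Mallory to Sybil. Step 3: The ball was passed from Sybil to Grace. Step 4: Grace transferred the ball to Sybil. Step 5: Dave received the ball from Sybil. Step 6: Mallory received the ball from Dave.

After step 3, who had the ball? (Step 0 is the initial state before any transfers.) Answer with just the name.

Answer: Grace

Derivation:
Tracking the ball holder through step 3:
After step 0 (start): Alice
After step 1: Mallory
After step 2: Sybil
After step 3: Grace

At step 3, the holder is Grace.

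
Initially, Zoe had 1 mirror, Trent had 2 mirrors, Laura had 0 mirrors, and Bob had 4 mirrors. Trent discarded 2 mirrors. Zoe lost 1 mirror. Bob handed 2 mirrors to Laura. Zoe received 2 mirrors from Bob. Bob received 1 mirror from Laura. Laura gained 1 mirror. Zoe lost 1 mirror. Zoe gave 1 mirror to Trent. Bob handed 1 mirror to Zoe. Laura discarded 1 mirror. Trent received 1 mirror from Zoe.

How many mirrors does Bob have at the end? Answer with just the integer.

Tracking counts step by step:
Start: Zoe=1, Trent=2, Laura=0, Bob=4
Event 1 (Trent -2): Trent: 2 -> 0. State: Zoe=1, Trent=0, Laura=0, Bob=4
Event 2 (Zoe -1): Zoe: 1 -> 0. State: Zoe=0, Trent=0, Laura=0, Bob=4
Event 3 (Bob -> Laura, 2): Bob: 4 -> 2, Laura: 0 -> 2. State: Zoe=0, Trent=0, Laura=2, Bob=2
Event 4 (Bob -> Zoe, 2): Bob: 2 -> 0, Zoe: 0 -> 2. State: Zoe=2, Trent=0, Laura=2, Bob=0
Event 5 (Laura -> Bob, 1): Laura: 2 -> 1, Bob: 0 -> 1. State: Zoe=2, Trent=0, Laura=1, Bob=1
Event 6 (Laura +1): Laura: 1 -> 2. State: Zoe=2, Trent=0, Laura=2, Bob=1
Event 7 (Zoe -1): Zoe: 2 -> 1. State: Zoe=1, Trent=0, Laura=2, Bob=1
Event 8 (Zoe -> Trent, 1): Zoe: 1 -> 0, Trent: 0 -> 1. State: Zoe=0, Trent=1, Laura=2, Bob=1
Event 9 (Bob -> Zoe, 1): Bob: 1 -> 0, Zoe: 0 -> 1. State: Zoe=1, Trent=1, Laura=2, Bob=0
Event 10 (Laura -1): Laura: 2 -> 1. State: Zoe=1, Trent=1, Laura=1, Bob=0
Event 11 (Zoe -> Trent, 1): Zoe: 1 -> 0, Trent: 1 -> 2. State: Zoe=0, Trent=2, Laura=1, Bob=0

Bob's final count: 0

Answer: 0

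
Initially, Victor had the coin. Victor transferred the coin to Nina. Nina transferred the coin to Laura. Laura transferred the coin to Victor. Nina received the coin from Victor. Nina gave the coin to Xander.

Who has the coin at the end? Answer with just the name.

Answer: Xander

Derivation:
Tracking the coin through each event:
Start: Victor has the coin.
After event 1: Nina has the coin.
After event 2: Laura has the coin.
After event 3: Victor has the coin.
After event 4: Nina has the coin.
After event 5: Xander has the coin.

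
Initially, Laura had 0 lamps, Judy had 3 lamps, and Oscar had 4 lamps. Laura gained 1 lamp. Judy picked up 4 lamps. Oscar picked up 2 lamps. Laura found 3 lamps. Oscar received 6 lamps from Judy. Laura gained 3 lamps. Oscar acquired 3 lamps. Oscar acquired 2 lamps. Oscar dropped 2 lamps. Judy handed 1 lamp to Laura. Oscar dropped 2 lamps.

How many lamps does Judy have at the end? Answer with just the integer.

Tracking counts step by step:
Start: Laura=0, Judy=3, Oscar=4
Event 1 (Laura +1): Laura: 0 -> 1. State: Laura=1, Judy=3, Oscar=4
Event 2 (Judy +4): Judy: 3 -> 7. State: Laura=1, Judy=7, Oscar=4
Event 3 (Oscar +2): Oscar: 4 -> 6. State: Laura=1, Judy=7, Oscar=6
Event 4 (Laura +3): Laura: 1 -> 4. State: Laura=4, Judy=7, Oscar=6
Event 5 (Judy -> Oscar, 6): Judy: 7 -> 1, Oscar: 6 -> 12. State: Laura=4, Judy=1, Oscar=12
Event 6 (Laura +3): Laura: 4 -> 7. State: Laura=7, Judy=1, Oscar=12
Event 7 (Oscar +3): Oscar: 12 -> 15. State: Laura=7, Judy=1, Oscar=15
Event 8 (Oscar +2): Oscar: 15 -> 17. State: Laura=7, Judy=1, Oscar=17
Event 9 (Oscar -2): Oscar: 17 -> 15. State: Laura=7, Judy=1, Oscar=15
Event 10 (Judy -> Laura, 1): Judy: 1 -> 0, Laura: 7 -> 8. State: Laura=8, Judy=0, Oscar=15
Event 11 (Oscar -2): Oscar: 15 -> 13. State: Laura=8, Judy=0, Oscar=13

Judy's final count: 0

Answer: 0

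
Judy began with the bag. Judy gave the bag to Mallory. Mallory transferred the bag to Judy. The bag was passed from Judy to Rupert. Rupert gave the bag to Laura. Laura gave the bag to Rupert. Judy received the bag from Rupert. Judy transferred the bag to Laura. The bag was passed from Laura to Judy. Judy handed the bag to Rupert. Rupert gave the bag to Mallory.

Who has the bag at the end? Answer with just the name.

Answer: Mallory

Derivation:
Tracking the bag through each event:
Start: Judy has the bag.
After event 1: Mallory has the bag.
After event 2: Judy has the bag.
After event 3: Rupert has the bag.
After event 4: Laura has the bag.
After event 5: Rupert has the bag.
After event 6: Judy has the bag.
After event 7: Laura has the bag.
After event 8: Judy has the bag.
After event 9: Rupert has the bag.
After event 10: Mallory has the bag.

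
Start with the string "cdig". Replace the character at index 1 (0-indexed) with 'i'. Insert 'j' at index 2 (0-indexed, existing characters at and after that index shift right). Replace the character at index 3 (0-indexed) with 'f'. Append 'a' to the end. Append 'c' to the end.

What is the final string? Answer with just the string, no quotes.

Answer: cijfgac

Derivation:
Applying each edit step by step:
Start: "cdig"
Op 1 (replace idx 1: 'd' -> 'i'): "cdig" -> "ciig"
Op 2 (insert 'j' at idx 2): "ciig" -> "cijig"
Op 3 (replace idx 3: 'i' -> 'f'): "cijig" -> "cijfg"
Op 4 (append 'a'): "cijfg" -> "cijfga"
Op 5 (append 'c'): "cijfga" -> "cijfgac"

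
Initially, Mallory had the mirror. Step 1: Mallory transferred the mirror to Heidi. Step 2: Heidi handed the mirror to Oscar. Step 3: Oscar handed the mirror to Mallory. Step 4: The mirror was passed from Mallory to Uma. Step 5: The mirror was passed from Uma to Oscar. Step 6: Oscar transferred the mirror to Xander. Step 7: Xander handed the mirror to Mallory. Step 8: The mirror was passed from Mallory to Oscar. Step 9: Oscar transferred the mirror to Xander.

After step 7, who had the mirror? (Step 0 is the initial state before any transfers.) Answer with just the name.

Answer: Mallory

Derivation:
Tracking the mirror holder through step 7:
After step 0 (start): Mallory
After step 1: Heidi
After step 2: Oscar
After step 3: Mallory
After step 4: Uma
After step 5: Oscar
After step 6: Xander
After step 7: Mallory

At step 7, the holder is Mallory.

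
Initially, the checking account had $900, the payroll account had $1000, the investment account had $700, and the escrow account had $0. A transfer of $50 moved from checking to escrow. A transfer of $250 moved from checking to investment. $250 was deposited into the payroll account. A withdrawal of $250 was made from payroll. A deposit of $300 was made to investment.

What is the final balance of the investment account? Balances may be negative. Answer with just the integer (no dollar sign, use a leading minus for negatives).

Answer: 1250

Derivation:
Tracking account balances step by step:
Start: checking=900, payroll=1000, investment=700, escrow=0
Event 1 (transfer 50 checking -> escrow): checking: 900 - 50 = 850, escrow: 0 + 50 = 50. Balances: checking=850, payroll=1000, investment=700, escrow=50
Event 2 (transfer 250 checking -> investment): checking: 850 - 250 = 600, investment: 700 + 250 = 950. Balances: checking=600, payroll=1000, investment=950, escrow=50
Event 3 (deposit 250 to payroll): payroll: 1000 + 250 = 1250. Balances: checking=600, payroll=1250, investment=950, escrow=50
Event 4 (withdraw 250 from payroll): payroll: 1250 - 250 = 1000. Balances: checking=600, payroll=1000, investment=950, escrow=50
Event 5 (deposit 300 to investment): investment: 950 + 300 = 1250. Balances: checking=600, payroll=1000, investment=1250, escrow=50

Final balance of investment: 1250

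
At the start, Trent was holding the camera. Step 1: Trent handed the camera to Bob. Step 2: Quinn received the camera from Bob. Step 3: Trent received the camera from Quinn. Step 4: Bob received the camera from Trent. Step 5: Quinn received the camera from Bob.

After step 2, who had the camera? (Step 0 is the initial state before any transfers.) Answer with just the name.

Tracking the camera holder through step 2:
After step 0 (start): Trent
After step 1: Bob
After step 2: Quinn

At step 2, the holder is Quinn.

Answer: Quinn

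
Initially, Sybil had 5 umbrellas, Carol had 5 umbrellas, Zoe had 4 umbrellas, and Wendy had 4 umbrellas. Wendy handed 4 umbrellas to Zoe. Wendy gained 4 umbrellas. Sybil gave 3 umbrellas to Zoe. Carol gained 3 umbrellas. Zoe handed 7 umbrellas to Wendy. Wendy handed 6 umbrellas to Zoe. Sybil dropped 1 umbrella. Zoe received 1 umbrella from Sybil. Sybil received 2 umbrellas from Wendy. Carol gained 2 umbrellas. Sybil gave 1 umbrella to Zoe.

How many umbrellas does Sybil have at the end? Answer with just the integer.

Tracking counts step by step:
Start: Sybil=5, Carol=5, Zoe=4, Wendy=4
Event 1 (Wendy -> Zoe, 4): Wendy: 4 -> 0, Zoe: 4 -> 8. State: Sybil=5, Carol=5, Zoe=8, Wendy=0
Event 2 (Wendy +4): Wendy: 0 -> 4. State: Sybil=5, Carol=5, Zoe=8, Wendy=4
Event 3 (Sybil -> Zoe, 3): Sybil: 5 -> 2, Zoe: 8 -> 11. State: Sybil=2, Carol=5, Zoe=11, Wendy=4
Event 4 (Carol +3): Carol: 5 -> 8. State: Sybil=2, Carol=8, Zoe=11, Wendy=4
Event 5 (Zoe -> Wendy, 7): Zoe: 11 -> 4, Wendy: 4 -> 11. State: Sybil=2, Carol=8, Zoe=4, Wendy=11
Event 6 (Wendy -> Zoe, 6): Wendy: 11 -> 5, Zoe: 4 -> 10. State: Sybil=2, Carol=8, Zoe=10, Wendy=5
Event 7 (Sybil -1): Sybil: 2 -> 1. State: Sybil=1, Carol=8, Zoe=10, Wendy=5
Event 8 (Sybil -> Zoe, 1): Sybil: 1 -> 0, Zoe: 10 -> 11. State: Sybil=0, Carol=8, Zoe=11, Wendy=5
Event 9 (Wendy -> Sybil, 2): Wendy: 5 -> 3, Sybil: 0 -> 2. State: Sybil=2, Carol=8, Zoe=11, Wendy=3
Event 10 (Carol +2): Carol: 8 -> 10. State: Sybil=2, Carol=10, Zoe=11, Wendy=3
Event 11 (Sybil -> Zoe, 1): Sybil: 2 -> 1, Zoe: 11 -> 12. State: Sybil=1, Carol=10, Zoe=12, Wendy=3

Sybil's final count: 1

Answer: 1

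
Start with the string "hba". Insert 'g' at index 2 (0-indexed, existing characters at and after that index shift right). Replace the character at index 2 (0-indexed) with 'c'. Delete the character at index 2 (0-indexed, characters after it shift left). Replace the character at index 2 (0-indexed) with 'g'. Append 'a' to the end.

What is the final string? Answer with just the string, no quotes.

Applying each edit step by step:
Start: "hba"
Op 1 (insert 'g' at idx 2): "hba" -> "hbga"
Op 2 (replace idx 2: 'g' -> 'c'): "hbga" -> "hbca"
Op 3 (delete idx 2 = 'c'): "hbca" -> "hba"
Op 4 (replace idx 2: 'a' -> 'g'): "hba" -> "hbg"
Op 5 (append 'a'): "hbg" -> "hbga"

Answer: hbga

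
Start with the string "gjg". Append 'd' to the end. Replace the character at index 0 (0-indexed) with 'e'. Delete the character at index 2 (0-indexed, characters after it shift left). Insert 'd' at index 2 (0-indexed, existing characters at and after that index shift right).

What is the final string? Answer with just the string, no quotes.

Answer: ejdd

Derivation:
Applying each edit step by step:
Start: "gjg"
Op 1 (append 'd'): "gjg" -> "gjgd"
Op 2 (replace idx 0: 'g' -> 'e'): "gjgd" -> "ejgd"
Op 3 (delete idx 2 = 'g'): "ejgd" -> "ejd"
Op 4 (insert 'd' at idx 2): "ejd" -> "ejdd"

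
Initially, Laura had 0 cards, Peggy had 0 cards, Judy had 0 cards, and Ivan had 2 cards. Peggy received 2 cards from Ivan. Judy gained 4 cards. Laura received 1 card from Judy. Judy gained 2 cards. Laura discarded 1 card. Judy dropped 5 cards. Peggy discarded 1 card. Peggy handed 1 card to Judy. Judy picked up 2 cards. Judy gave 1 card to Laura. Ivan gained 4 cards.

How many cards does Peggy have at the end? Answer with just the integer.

Tracking counts step by step:
Start: Laura=0, Peggy=0, Judy=0, Ivan=2
Event 1 (Ivan -> Peggy, 2): Ivan: 2 -> 0, Peggy: 0 -> 2. State: Laura=0, Peggy=2, Judy=0, Ivan=0
Event 2 (Judy +4): Judy: 0 -> 4. State: Laura=0, Peggy=2, Judy=4, Ivan=0
Event 3 (Judy -> Laura, 1): Judy: 4 -> 3, Laura: 0 -> 1. State: Laura=1, Peggy=2, Judy=3, Ivan=0
Event 4 (Judy +2): Judy: 3 -> 5. State: Laura=1, Peggy=2, Judy=5, Ivan=0
Event 5 (Laura -1): Laura: 1 -> 0. State: Laura=0, Peggy=2, Judy=5, Ivan=0
Event 6 (Judy -5): Judy: 5 -> 0. State: Laura=0, Peggy=2, Judy=0, Ivan=0
Event 7 (Peggy -1): Peggy: 2 -> 1. State: Laura=0, Peggy=1, Judy=0, Ivan=0
Event 8 (Peggy -> Judy, 1): Peggy: 1 -> 0, Judy: 0 -> 1. State: Laura=0, Peggy=0, Judy=1, Ivan=0
Event 9 (Judy +2): Judy: 1 -> 3. State: Laura=0, Peggy=0, Judy=3, Ivan=0
Event 10 (Judy -> Laura, 1): Judy: 3 -> 2, Laura: 0 -> 1. State: Laura=1, Peggy=0, Judy=2, Ivan=0
Event 11 (Ivan +4): Ivan: 0 -> 4. State: Laura=1, Peggy=0, Judy=2, Ivan=4

Peggy's final count: 0

Answer: 0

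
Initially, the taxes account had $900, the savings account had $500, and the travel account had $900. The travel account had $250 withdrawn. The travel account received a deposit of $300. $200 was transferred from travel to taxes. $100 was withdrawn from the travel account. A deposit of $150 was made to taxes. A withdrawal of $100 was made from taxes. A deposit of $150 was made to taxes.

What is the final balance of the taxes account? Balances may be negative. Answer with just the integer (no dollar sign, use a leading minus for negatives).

Answer: 1300

Derivation:
Tracking account balances step by step:
Start: taxes=900, savings=500, travel=900
Event 1 (withdraw 250 from travel): travel: 900 - 250 = 650. Balances: taxes=900, savings=500, travel=650
Event 2 (deposit 300 to travel): travel: 650 + 300 = 950. Balances: taxes=900, savings=500, travel=950
Event 3 (transfer 200 travel -> taxes): travel: 950 - 200 = 750, taxes: 900 + 200 = 1100. Balances: taxes=1100, savings=500, travel=750
Event 4 (withdraw 100 from travel): travel: 750 - 100 = 650. Balances: taxes=1100, savings=500, travel=650
Event 5 (deposit 150 to taxes): taxes: 1100 + 150 = 1250. Balances: taxes=1250, savings=500, travel=650
Event 6 (withdraw 100 from taxes): taxes: 1250 - 100 = 1150. Balances: taxes=1150, savings=500, travel=650
Event 7 (deposit 150 to taxes): taxes: 1150 + 150 = 1300. Balances: taxes=1300, savings=500, travel=650

Final balance of taxes: 1300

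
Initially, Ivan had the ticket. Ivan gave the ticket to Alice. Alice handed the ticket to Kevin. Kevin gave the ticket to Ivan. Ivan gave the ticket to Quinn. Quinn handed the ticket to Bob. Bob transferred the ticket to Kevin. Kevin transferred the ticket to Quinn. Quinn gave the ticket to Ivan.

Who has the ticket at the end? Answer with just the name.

Tracking the ticket through each event:
Start: Ivan has the ticket.
After event 1: Alice has the ticket.
After event 2: Kevin has the ticket.
After event 3: Ivan has the ticket.
After event 4: Quinn has the ticket.
After event 5: Bob has the ticket.
After event 6: Kevin has the ticket.
After event 7: Quinn has the ticket.
After event 8: Ivan has the ticket.

Answer: Ivan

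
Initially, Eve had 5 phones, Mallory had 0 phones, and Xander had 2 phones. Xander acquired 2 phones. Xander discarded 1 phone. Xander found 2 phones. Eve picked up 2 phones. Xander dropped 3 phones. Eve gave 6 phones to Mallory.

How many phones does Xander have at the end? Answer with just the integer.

Answer: 2

Derivation:
Tracking counts step by step:
Start: Eve=5, Mallory=0, Xander=2
Event 1 (Xander +2): Xander: 2 -> 4. State: Eve=5, Mallory=0, Xander=4
Event 2 (Xander -1): Xander: 4 -> 3. State: Eve=5, Mallory=0, Xander=3
Event 3 (Xander +2): Xander: 3 -> 5. State: Eve=5, Mallory=0, Xander=5
Event 4 (Eve +2): Eve: 5 -> 7. State: Eve=7, Mallory=0, Xander=5
Event 5 (Xander -3): Xander: 5 -> 2. State: Eve=7, Mallory=0, Xander=2
Event 6 (Eve -> Mallory, 6): Eve: 7 -> 1, Mallory: 0 -> 6. State: Eve=1, Mallory=6, Xander=2

Xander's final count: 2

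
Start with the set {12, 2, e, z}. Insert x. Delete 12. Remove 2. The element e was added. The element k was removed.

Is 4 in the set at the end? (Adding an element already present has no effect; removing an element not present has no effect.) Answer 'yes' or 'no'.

Tracking the set through each operation:
Start: {12, 2, e, z}
Event 1 (add x): added. Set: {12, 2, e, x, z}
Event 2 (remove 12): removed. Set: {2, e, x, z}
Event 3 (remove 2): removed. Set: {e, x, z}
Event 4 (add e): already present, no change. Set: {e, x, z}
Event 5 (remove k): not present, no change. Set: {e, x, z}

Final set: {e, x, z} (size 3)
4 is NOT in the final set.

Answer: no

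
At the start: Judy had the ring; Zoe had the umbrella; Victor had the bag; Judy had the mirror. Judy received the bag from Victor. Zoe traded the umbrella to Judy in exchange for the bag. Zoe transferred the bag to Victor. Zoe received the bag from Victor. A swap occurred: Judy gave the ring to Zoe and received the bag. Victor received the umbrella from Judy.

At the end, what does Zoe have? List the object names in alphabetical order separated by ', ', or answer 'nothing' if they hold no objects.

Tracking all object holders:
Start: ring:Judy, umbrella:Zoe, bag:Victor, mirror:Judy
Event 1 (give bag: Victor -> Judy). State: ring:Judy, umbrella:Zoe, bag:Judy, mirror:Judy
Event 2 (swap umbrella<->bag: now umbrella:Judy, bag:Zoe). State: ring:Judy, umbrella:Judy, bag:Zoe, mirror:Judy
Event 3 (give bag: Zoe -> Victor). State: ring:Judy, umbrella:Judy, bag:Victor, mirror:Judy
Event 4 (give bag: Victor -> Zoe). State: ring:Judy, umbrella:Judy, bag:Zoe, mirror:Judy
Event 5 (swap ring<->bag: now ring:Zoe, bag:Judy). State: ring:Zoe, umbrella:Judy, bag:Judy, mirror:Judy
Event 6 (give umbrella: Judy -> Victor). State: ring:Zoe, umbrella:Victor, bag:Judy, mirror:Judy

Final state: ring:Zoe, umbrella:Victor, bag:Judy, mirror:Judy
Zoe holds: ring.

Answer: ring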